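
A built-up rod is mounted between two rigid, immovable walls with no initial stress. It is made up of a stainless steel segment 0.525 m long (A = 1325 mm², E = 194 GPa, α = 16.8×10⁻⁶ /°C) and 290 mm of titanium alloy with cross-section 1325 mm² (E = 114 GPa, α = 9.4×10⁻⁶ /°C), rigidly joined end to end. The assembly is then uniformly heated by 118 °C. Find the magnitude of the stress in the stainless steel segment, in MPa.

σ ≈ 260 MPa (compressive)

Free thermal expansion of the whole bar: Σ αᵢΔT Lᵢ = 16.8×10⁻⁶×118×525 + 9.4×10⁻⁶×118×290 = 1.362 mm.
The walls prevent any net length change, so an axial force P (same in every segment) develops. Compatibility: P · Σ Lᵢ/(AᵢEᵢ) = δ_free.
Σ Lᵢ/(AᵢEᵢ) = 525/(1325×194×10³) + 290/(1325×114×10³) = 3.962×10⁻⁶ mm/N.
P = 1.362 / 3.962×10⁻⁶ = 343800 N = 343.8 kN, compressive.
σ_{stainless steel} = P / A = 343800 / 1325 = 259.5 MPa.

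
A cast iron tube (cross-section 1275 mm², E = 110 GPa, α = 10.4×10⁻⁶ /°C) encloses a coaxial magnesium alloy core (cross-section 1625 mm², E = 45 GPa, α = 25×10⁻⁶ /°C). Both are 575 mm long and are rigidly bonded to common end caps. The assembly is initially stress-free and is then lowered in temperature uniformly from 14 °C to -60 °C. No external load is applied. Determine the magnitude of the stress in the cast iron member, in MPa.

σ ≈ 40.7 MPa (compressive)

Equilibrium of a rigid end plate with no external load gives equal and opposite internal forces ±P in the two members. Since α_{magnesium alloy} > α_{cast iron}, cooling drives the magnesium alloy into tension and the cast iron into compression.
Compatibility of the two members (thermal + elastic change equal): (α₁ − α₂)ΔT = P·[1/(A₁E₁) + 1/(A₂E₂)].
|α₁ − α₂|·ΔT = 14.6×10⁻⁶ × 74 = 0.00108.
1/(A₁E₁) + 1/(A₂E₂) = 1/(1275×110×10³) + 1/(1625×45×10³) = 2.081×10⁻⁸ N⁻¹.
P = 0.00108 / 2.081×10⁻⁸ = 51930 N = 51.93 kN.
σ_{cast iron} = P/A₁ = 51930/1275 = 40.73 MPa, compressive.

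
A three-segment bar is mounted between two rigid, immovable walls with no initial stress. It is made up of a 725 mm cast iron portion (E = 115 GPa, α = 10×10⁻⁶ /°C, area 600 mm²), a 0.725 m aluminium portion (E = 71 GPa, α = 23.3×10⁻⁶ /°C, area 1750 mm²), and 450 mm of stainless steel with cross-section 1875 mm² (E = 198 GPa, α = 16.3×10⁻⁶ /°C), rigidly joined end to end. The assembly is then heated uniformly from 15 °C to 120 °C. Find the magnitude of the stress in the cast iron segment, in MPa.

σ ≈ 314 MPa (compressive)

With the walls removed the bar would change length by δ_free = Σ αᵢΔT Lᵢ = 10×10⁻⁶×105×725 + 23.3×10⁻⁶×105×725 + 16.3×10⁻⁶×105×450 = 3.305 mm.
The rigid supports impose zero overall length change; the single axial force P common to all segments must satisfy P Σ Lᵢ/(AᵢEᵢ) = δ_free.
The series flexibility is Σ Lᵢ/(AᵢEᵢ) = 725/(600×115×10³) + 725/(1750×71×10³) + 450/(1875×198×10³) = 1.755×10⁻⁵ mm/N.
So P = 3.305 / 1.755×10⁻⁵ = 188.3 kN, compressive.
σ_{cast iron} = P / A = 188300 / 600 = 313.8 MPa.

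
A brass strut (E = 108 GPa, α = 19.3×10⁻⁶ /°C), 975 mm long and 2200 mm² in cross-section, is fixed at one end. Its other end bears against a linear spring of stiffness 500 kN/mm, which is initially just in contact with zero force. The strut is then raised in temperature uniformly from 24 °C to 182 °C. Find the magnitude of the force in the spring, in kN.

P ≈ 487 kN

Free thermal expansion: δ_free = αΔT L = 19.3×10⁻⁶ × 158 × 975 = 2.973 mm.
With a force P in the spring, the elastic change of the strut is PL/(AE) and that of the spring is P/k; compatibility requires their sum to equal δ_free.
P [ L/(AE) + 1/k ] = δ_free → P [ 975/(2200×108×10³) + 1/(500×10³) ] = 2.973.
P = 2.973 / 6.104×10⁻⁶ = 487100 N.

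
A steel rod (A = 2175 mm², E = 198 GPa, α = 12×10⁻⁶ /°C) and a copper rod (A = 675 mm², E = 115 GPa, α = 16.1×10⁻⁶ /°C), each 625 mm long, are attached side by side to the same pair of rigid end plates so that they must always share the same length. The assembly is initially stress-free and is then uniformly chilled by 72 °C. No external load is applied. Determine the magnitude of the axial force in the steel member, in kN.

P ≈ 19.4 kN (compressive in the steel)

The copper has the larger α, so on cooling it would change length more than the steel if both were free. The rigid plates force a common final length, so the copper is put into tension and the steel into compression, with equal and opposite forces P (no external load).
Equating the net (thermal + elastic) strains gives |α₁ − α₂|·ΔT = P·[1/(A₁E₁) + 1/(A₂E₂)].
|α₁ − α₂|·ΔT = 4.1×10⁻⁶ × 72 = 0.0002952.
1/(A₁E₁) + 1/(A₂E₂) = 1/(2175×198×10³) + 1/(675×115×10³) = 1.52×10⁻⁸ N⁻¹.
So P = 0.0002952 / 1.52×10⁻⁸ = 19.42 kN.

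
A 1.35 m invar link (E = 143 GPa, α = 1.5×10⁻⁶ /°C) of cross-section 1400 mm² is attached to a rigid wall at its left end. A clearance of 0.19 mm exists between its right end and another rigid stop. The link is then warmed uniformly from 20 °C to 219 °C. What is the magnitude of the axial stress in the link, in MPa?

σ ≈ 22.6 MPa (compressive)

If the wall were absent the link would grow by αΔT L = 1.5×10⁻⁶ × 199 × 1350 = 0.403 mm.
This exceeds the 0.19 mm gap, so the wall pushes back. The portion of expansion that must be recovered elastically is δ_free − gap = 0.403 − 0.19 = 0.213 mm.
That suppressed elongation corresponds to σ = E·Δ/L = 143×10³ × 0.213/1350 = 22.56 MPa.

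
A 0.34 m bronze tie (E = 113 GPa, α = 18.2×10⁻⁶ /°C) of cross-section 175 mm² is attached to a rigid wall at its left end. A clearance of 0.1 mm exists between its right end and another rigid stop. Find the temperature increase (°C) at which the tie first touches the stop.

Contact occurs when the free expansion equals the gap: αΔT L = 0.1 mm.
ΔT = 0.1 / (18.2×10⁻⁶ × 340) = 16.16 °C.

ΔT ≈ 16.2 °C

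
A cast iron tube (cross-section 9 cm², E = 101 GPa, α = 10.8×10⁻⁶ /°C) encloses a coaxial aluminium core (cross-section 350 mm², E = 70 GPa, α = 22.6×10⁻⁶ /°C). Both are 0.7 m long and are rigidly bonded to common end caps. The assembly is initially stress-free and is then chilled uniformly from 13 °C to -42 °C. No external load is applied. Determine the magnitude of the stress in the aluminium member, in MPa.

σ ≈ 35.8 MPa (tensile)

Both members must finish at the same length. With the larger α, the aluminium tends to over-contract; the plates restrain it, putting the aluminium in tension and the cast iron in compression. With no external load the two internal forces are equal and opposite, magnitude P.
Equating the net (thermal + elastic) strains gives |α₁ − α₂|·ΔT = P·[1/(A₁E₁) + 1/(A₂E₂)].
|α₁ − α₂|·ΔT = 11.8×10⁻⁶ × 55 = 0.000649.
1/(A₁E₁) + 1/(A₂E₂) = 1/(900×101×10³) + 1/(350×70×10³) = 5.182×10⁻⁸ N⁻¹.
P = 0.000649 / 5.182×10⁻⁸ = 12520 N = 12.52 kN.
σ_{aluminium} = P/A₂ = 12520/350 = 35.78 MPa, tensile.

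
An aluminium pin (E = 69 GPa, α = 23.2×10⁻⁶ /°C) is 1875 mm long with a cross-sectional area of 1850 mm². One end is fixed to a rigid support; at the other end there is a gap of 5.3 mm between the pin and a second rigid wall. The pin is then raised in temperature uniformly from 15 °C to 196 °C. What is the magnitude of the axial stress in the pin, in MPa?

If the wall were absent the pin would grow by αΔT L = 23.2×10⁻⁶ × 181 × 1875 = 7.873 mm.
After closing the 5.3 mm clearance, 7.873 − 5.3 = 2.573 mm of expansion remains to be suppressed by the wall.
So σ = E(δ_free − g)/L = 69×10³ × 2.573/1875 = 94.7 MPa.

σ ≈ 94.7 MPa (compressive)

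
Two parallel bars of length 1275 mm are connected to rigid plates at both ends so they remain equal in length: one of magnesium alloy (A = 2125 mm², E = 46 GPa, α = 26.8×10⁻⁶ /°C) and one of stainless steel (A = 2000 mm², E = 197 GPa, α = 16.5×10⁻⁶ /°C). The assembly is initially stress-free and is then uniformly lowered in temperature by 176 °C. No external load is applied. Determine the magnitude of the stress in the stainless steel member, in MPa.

σ ≈ 71 MPa (compressive)

The magnesium alloy has the larger α, so on cooling it would change length more than the stainless steel if both were free. The rigid plates force a common final length, so the magnesium alloy is put into tension and the stainless steel into compression, with equal and opposite forces P (no external load).
Setting the final lengths equal and cancelling L: (α₁ − α₂)ΔT = P/(A₁E₁) + P/(A₂E₂).
|α₁ − α₂|·ΔT = 10.3×10⁻⁶ × 176 = 0.001813.
1/(A₁E₁) + 1/(A₂E₂) = 1/(2125×46×10³) + 1/(2000×197×10³) = 1.277×10⁻⁸ N⁻¹.
P = 0.001813 / 1.277×10⁻⁸ = 142000 N = 142 kN.
σ_{stainless steel} = P/A₂ = 142000/2000 = 70.99 MPa, compressive.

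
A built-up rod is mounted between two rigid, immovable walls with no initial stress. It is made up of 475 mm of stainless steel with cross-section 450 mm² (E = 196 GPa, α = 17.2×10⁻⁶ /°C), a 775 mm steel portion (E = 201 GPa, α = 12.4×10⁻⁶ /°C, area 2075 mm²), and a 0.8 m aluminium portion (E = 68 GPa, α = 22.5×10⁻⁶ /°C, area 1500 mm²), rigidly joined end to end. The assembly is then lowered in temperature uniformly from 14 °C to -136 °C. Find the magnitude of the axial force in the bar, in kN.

Free thermal contraction of the whole bar: Σ αᵢΔT Lᵢ = 17.2×10⁻⁶×150×475 + 12.4×10⁻⁶×150×775 + 22.5×10⁻⁶×150×800 = 5.367 mm.
The rigid supports impose zero overall length change; the single axial force P common to all segments must satisfy P Σ Lᵢ/(AᵢEᵢ) = δ_free.
The series flexibility is Σ Lᵢ/(AᵢEᵢ) = 475/(450×196×10³) + 775/(2075×201×10³) + 800/(1500×68×10³) = 1.509×10⁻⁵ mm/N.
P = 5.367 / 1.509×10⁻⁵ = 355700 N = 355.7 kN, tensile.

P ≈ 356 kN (tensile)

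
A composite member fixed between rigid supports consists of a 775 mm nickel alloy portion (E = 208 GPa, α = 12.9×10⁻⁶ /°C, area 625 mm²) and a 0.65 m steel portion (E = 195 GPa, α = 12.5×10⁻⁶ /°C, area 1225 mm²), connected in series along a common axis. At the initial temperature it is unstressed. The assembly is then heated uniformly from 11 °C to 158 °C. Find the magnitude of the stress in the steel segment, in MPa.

σ ≈ 250 MPa (compressive)

With the walls removed the bar would change length by δ_free = Σ αᵢΔT Lᵢ = 12.9×10⁻⁶×147×775 + 12.5×10⁻⁶×147×650 = 2.664 mm.
Since the ends are fixed, an axial force P builds up, equal in every segment, with P · Σ Lᵢ/(AᵢEᵢ) = δ_free.
Σ Lᵢ/(AᵢEᵢ) = 775/(625×208×10³) + 650/(1225×195×10³) = 8.683×10⁻⁶ mm/N.
Hence P = δ_free / Σ(L/AE) = 2.664/8.683×10⁻⁶ = 306.8 kN (compressive).
σ_{steel} = P / A = 306800 / 1225 = 250.5 MPa.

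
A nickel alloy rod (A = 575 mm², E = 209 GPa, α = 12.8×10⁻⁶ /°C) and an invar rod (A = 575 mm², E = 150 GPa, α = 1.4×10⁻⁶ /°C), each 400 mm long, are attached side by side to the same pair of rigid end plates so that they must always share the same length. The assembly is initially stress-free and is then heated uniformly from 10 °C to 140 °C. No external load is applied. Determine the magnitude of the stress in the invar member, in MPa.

σ ≈ 129 MPa (tensile)

Both members must finish at the same length. With the larger α, the nickel alloy tends to over-expand; the plates restrain it, putting the nickel alloy in compression and the invar in tension. With no external load the two internal forces are equal and opposite, magnitude P.
Compatibility of the two members (thermal + elastic change equal): (α₁ − α₂)ΔT = P·[1/(A₁E₁) + 1/(A₂E₂)].
|α₁ − α₂|·ΔT = 11.4×10⁻⁶ × 130 = 0.001482.
1/(A₁E₁) + 1/(A₂E₂) = 1/(575×209×10³) + 1/(575×150×10³) = 1.992×10⁻⁸ N⁻¹.
So P = 0.001482 / 1.992×10⁻⁸ = 74.41 kN.
σ_{invar} = P/A₂ = 74410/575 = 129.4 MPa, tensile.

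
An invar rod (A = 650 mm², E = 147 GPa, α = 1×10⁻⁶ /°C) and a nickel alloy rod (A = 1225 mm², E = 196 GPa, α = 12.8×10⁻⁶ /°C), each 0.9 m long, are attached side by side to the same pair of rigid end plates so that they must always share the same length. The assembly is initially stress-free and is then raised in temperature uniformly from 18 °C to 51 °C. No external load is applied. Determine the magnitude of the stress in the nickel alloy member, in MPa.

σ ≈ 21.7 MPa (compressive)

Equilibrium of a rigid end plate with no external load gives equal and opposite internal forces ±P in the two members. Since α_{nickel alloy} > α_{invar}, heating drives the nickel alloy into compression and the invar into tension.
Setting the final lengths equal and cancelling L: (α₁ − α₂)ΔT = P/(A₁E₁) + P/(A₂E₂).
|α₁ − α₂|·ΔT = 11.8×10⁻⁶ × 33 = 0.0003894.
1/(A₁E₁) + 1/(A₂E₂) = 1/(650×147×10³) + 1/(1225×196×10³) = 1.463×10⁻⁸ N⁻¹.
So P = 0.0003894 / 1.463×10⁻⁸ = 26.62 kN.
σ_{nickel alloy} = P/A₂ = 26620/1225 = 21.73 MPa, compressive.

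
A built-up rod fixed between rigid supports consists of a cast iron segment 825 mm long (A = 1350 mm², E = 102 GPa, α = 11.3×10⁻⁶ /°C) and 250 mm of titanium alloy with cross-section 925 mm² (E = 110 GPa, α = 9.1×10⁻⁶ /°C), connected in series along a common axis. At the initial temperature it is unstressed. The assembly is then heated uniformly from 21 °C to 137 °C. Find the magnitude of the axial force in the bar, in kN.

P ≈ 159 kN (compressive)

With the walls removed the bar would change length by δ_free = Σ αᵢΔT Lᵢ = 11.3×10⁻⁶×116×825 + 9.1×10⁻⁶×116×250 = 1.345 mm.
Since the ends are fixed, an axial force P builds up, equal in every segment, with P · Σ Lᵢ/(AᵢEᵢ) = δ_free.
The series flexibility is Σ Lᵢ/(AᵢEᵢ) = 825/(1350×102×10³) + 250/(925×110×10³) = 8.448×10⁻⁶ mm/N.
P = 1.345 / 8.448×10⁻⁶ = 159200 N = 159.2 kN, compressive.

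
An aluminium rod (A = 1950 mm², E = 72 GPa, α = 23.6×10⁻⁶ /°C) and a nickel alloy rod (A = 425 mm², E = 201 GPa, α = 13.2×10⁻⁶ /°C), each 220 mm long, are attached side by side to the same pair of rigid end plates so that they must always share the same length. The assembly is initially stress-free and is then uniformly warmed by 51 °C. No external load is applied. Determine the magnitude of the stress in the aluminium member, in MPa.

Equilibrium of a rigid end plate with no external load gives equal and opposite internal forces ±P in the two members. Since α_{aluminium} > α_{nickel alloy}, heating drives the aluminium into compression and the nickel alloy into tension.
Equating the net (thermal + elastic) strains gives |α₁ − α₂|·ΔT = P·[1/(A₁E₁) + 1/(A₂E₂)].
|α₁ − α₂|·ΔT = 10.4×10⁻⁶ × 51 = 0.0005304.
1/(A₁E₁) + 1/(A₂E₂) = 1/(1950×72×10³) + 1/(425×201×10³) = 1.883×10⁻⁸ N⁻¹.
P = 0.0005304 / 1.883×10⁻⁸ = 28170 N = 28.17 kN.
σ_{aluminium} = P/A₁ = 28170/1950 = 14.45 MPa, compressive.

σ ≈ 14.4 MPa (compressive)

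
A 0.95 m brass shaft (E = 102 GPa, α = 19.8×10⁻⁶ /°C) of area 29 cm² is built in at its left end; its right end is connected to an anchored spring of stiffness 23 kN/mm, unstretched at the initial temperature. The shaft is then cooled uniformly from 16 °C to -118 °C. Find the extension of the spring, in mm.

If the spring were absent the shaft would shorten by αΔT L = 19.8×10⁻⁶ × 134 × 950 = 2.521 mm.
With a force P in the spring, the elastic change of the shaft is PL/(AE) and that of the spring is P/k; compatibility requires their sum to equal δ_free.
So P = δ_free / [L/(AE) + 1/k] = 2.521 / [ 950/(2900×102×10³) + 1/(23×10³) ].
P = 2.521 / 4.669×10⁻⁵ = 53980 N.
Spring extension = P/k = 53980/(23×10³) = 2.347 mm.

δ ≈ 2.35 mm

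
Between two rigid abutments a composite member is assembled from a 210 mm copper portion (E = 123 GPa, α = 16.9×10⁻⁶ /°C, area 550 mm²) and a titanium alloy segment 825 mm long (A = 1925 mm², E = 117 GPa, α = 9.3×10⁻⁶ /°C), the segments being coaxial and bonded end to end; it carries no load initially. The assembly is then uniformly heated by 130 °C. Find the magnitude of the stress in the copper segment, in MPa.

σ ≈ 392 MPa (compressive)

If the supports were absent, the total length change would be Σ αᵢΔT Lᵢ = 16.9×10⁻⁶×130×210 + 9.3×10⁻⁶×130×825 = 1.459 mm.
The walls prevent any net length change, so an axial force P (same in every segment) develops. Compatibility: P · Σ Lᵢ/(AᵢEᵢ) = δ_free.
The series flexibility is Σ Lᵢ/(AᵢEᵢ) = 210/(550×123×10³) + 825/(1925×117×10³) = 6.767×10⁻⁶ mm/N.
P = 1.459 / 6.767×10⁻⁶ = 215600 N = 215.6 kN, compressive.
σ_{copper} = P / A = 215600 / 550 = 391.9 MPa.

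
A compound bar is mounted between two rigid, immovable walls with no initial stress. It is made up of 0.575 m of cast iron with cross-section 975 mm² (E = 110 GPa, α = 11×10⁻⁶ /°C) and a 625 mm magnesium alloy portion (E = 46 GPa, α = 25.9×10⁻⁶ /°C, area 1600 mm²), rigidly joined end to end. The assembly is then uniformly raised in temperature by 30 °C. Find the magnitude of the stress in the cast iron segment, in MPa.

σ ≈ 50 MPa (compressive)

Free thermal expansion of the whole bar: Σ αᵢΔT Lᵢ = 11×10⁻⁶×30×575 + 25.9×10⁻⁶×30×625 = 0.6754 mm.
The walls prevent any net length change, so an axial force P (same in every segment) develops. Compatibility: P · Σ Lᵢ/(AᵢEᵢ) = δ_free.
Σ Lᵢ/(AᵢEᵢ) = 575/(975×110×10³) + 625/(1600×46×10³) = 1.385×10⁻⁵ mm/N.
Hence P = δ_free / Σ(L/AE) = 0.6754/1.385×10⁻⁵ = 48.75 kN (compressive).
σ_{cast iron} = P / A = 48750 / 975 = 50 MPa.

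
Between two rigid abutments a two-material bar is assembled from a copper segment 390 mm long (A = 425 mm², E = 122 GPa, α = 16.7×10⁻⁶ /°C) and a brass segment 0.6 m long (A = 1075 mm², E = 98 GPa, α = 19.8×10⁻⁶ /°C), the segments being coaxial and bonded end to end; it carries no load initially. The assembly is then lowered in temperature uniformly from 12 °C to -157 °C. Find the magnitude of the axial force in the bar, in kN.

If the supports were absent, the total length change would be Σ αᵢΔT Lᵢ = 16.7×10⁻⁶×169×390 + 19.8×10⁻⁶×169×600 = 3.108 mm.
Since the ends are fixed, an axial force P builds up, equal in every segment, with P · Σ Lᵢ/(AᵢEᵢ) = δ_free.
Σ Lᵢ/(AᵢEᵢ) = 390/(425×122×10³) + 600/(1075×98×10³) = 1.322×10⁻⁵ mm/N.
So P = 3.108 / 1.322×10⁻⁵ = 235.2 kN, tensile.

P ≈ 235 kN (tensile)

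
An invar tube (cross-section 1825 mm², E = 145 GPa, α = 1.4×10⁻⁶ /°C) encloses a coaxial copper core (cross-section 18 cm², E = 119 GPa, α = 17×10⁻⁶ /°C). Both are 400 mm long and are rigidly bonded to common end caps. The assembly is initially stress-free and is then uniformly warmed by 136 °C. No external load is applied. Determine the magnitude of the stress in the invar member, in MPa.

σ ≈ 138 MPa (tensile)

Both members must finish at the same length. With the larger α, the copper tends to over-expand; the plates restrain it, putting the copper in compression and the invar in tension. With no external load the two internal forces are equal and opposite, magnitude P.
Setting the final lengths equal and cancelling L: (α₁ − α₂)ΔT = P/(A₁E₁) + P/(A₂E₂).
|α₁ − α₂|·ΔT = 15.6×10⁻⁶ × 136 = 0.002122.
1/(A₁E₁) + 1/(A₂E₂) = 1/(1825×145×10³) + 1/(1800×119×10³) = 8.447×10⁻⁹ N⁻¹.
So P = 0.002122 / 8.447×10⁻⁹ = 251.2 kN.
σ_{invar} = P/A₁ = 251200/1825 = 137.6 MPa, tensile.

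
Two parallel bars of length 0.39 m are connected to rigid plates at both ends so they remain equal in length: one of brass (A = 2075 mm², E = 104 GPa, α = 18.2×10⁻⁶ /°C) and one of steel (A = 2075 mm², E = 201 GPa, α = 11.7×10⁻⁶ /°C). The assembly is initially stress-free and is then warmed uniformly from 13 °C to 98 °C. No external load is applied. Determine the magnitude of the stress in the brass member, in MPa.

σ ≈ 37.9 MPa (compressive)

The brass has the larger α, so on heating it would change length more than the steel if both were free. The rigid plates force a common final length, so the brass is put into compression and the steel into tension, with equal and opposite forces P (no external load).
Setting the final lengths equal and cancelling L: (α₁ − α₂)ΔT = P/(A₁E₁) + P/(A₂E₂).
|α₁ − α₂|·ΔT = 6.5×10⁻⁶ × 85 = 0.0005525.
1/(A₁E₁) + 1/(A₂E₂) = 1/(2075×104×10³) + 1/(2075×201×10³) = 7.032×10⁻⁹ N⁻¹.
P = 0.0005525 / 7.032×10⁻⁹ = 78570 N = 78.57 kN.
σ_{brass} = P/A₁ = 78570/2075 = 37.87 MPa, compressive.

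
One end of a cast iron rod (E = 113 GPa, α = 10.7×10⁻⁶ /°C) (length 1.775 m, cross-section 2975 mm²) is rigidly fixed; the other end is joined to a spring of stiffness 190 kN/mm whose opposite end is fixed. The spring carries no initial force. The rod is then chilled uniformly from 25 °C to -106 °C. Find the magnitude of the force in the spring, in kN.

P ≈ 236 kN

The unrestrained thermal change is αΔT L = 10.7×10⁻⁶ × 131 × 1775 = 2.488 mm.
Let P be the tensile force in the spring. The rod extends elastically by PL/(AE) and the spring stretches by P/k; together these equal δ_free.
So P = δ_free / [L/(AE) + 1/k] = 2.488 / [ 1775/(2975×113×10³) + 1/(190×10³) ].
P = 2.488 / 1.054×10⁻⁵ = 236000 N.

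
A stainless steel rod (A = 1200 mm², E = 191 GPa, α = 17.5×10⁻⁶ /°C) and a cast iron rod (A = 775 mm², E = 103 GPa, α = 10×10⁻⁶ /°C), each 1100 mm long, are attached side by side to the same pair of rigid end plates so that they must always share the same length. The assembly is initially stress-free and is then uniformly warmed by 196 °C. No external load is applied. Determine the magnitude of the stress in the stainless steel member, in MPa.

The stainless steel has the larger α, so on heating it would change length more than the cast iron if both were free. The rigid plates force a common final length, so the stainless steel is put into compression and the cast iron into tension, with equal and opposite forces P (no external load).
Setting the final lengths equal and cancelling L: (α₁ − α₂)ΔT = P/(A₁E₁) + P/(A₂E₂).
|α₁ − α₂|·ΔT = 7.5×10⁻⁶ × 196 = 0.00147.
1/(A₁E₁) + 1/(A₂E₂) = 1/(1200×191×10³) + 1/(775×103×10³) = 1.689×10⁻⁸ N⁻¹.
So P = 0.00147 / 1.689×10⁻⁸ = 87.03 kN.
σ_{stainless steel} = P/A₁ = 87030/1200 = 72.53 MPa, compressive.

σ ≈ 72.5 MPa (compressive)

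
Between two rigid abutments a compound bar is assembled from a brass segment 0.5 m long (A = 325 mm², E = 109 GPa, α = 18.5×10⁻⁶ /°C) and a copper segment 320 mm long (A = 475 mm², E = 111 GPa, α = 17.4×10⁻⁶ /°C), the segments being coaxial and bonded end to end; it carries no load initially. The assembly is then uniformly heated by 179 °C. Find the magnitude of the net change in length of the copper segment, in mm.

|ΔL| ≈ 0.199 mm

With the walls removed the bar would change length by δ_free = Σ αᵢΔT Lᵢ = 18.5×10⁻⁶×179×500 + 17.4×10⁻⁶×179×320 = 2.652 mm.
Since the ends are fixed, an axial force P builds up, equal in every segment, with P · Σ Lᵢ/(AᵢEᵢ) = δ_free.
Σ Lᵢ/(AᵢEᵢ) = 500/(325×109×10³) + 320/(475×111×10³) = 2.018×10⁻⁵ mm/N.
P = 2.652 / 2.018×10⁻⁵ = 131400 N = 131.4 kN, compressive.
For the copper segment, free thermal change = 17.4×10⁻⁶×179×320 = 0.9967 mm and elastic change from P = 131400×320/(475×111×10³) = 0.7976 mm; these oppose, so the net change is 0.199 mm (segment lengthens).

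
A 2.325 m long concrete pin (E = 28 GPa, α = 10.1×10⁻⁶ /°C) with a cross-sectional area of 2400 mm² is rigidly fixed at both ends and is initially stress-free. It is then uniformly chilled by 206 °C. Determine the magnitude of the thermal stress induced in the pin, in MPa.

σ ≈ 58.3 MPa (tensile)

With length fixed, the mechanical strain must cancel the thermal strain αΔT = 10.1×10⁻⁶ × 206 = 2080.6×10⁻⁶.
The stress required to suppress this strain is σ = Eε = 28×10³ × 2080.6×10⁻⁶ = 58.26 MPa, tensile since the pin is trying to contract.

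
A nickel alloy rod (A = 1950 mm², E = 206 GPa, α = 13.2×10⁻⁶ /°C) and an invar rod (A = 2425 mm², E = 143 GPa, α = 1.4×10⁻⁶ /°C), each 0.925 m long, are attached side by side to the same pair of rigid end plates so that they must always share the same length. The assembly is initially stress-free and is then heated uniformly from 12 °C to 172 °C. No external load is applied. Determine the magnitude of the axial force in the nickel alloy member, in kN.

Equilibrium of a rigid end plate with no external load gives equal and opposite internal forces ±P in the two members. Since α_{nickel alloy} > α_{invar}, heating drives the nickel alloy into compression and the invar into tension.
Compatibility of the two members (thermal + elastic change equal): (α₁ − α₂)ΔT = P·[1/(A₁E₁) + 1/(A₂E₂)].
|α₁ − α₂|·ΔT = 11.8×10⁻⁶ × 160 = 0.001888.
1/(A₁E₁) + 1/(A₂E₂) = 1/(1950×206×10³) + 1/(2425×143×10³) = 5.373×10⁻⁹ N⁻¹.
So P = 0.001888 / 5.373×10⁻⁹ = 351.4 kN.

P ≈ 351 kN (compressive in the nickel alloy)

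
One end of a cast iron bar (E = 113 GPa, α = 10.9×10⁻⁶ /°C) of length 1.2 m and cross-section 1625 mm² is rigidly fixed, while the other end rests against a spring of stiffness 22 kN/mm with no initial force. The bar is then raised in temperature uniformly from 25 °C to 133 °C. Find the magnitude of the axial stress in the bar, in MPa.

σ ≈ 16.7 MPa (compressive)

The unrestrained thermal change is αΔT L = 10.9×10⁻⁶ × 108 × 1200 = 1.413 mm.
Let P be the compressive force at the spring. The bar shortens elastically by PL/(AE) and the spring compresses by P/k; together these equal δ_free.
So P = δ_free / [L/(AE) + 1/k] = 1.413 / [ 1200/(1625×113×10³) + 1/(22×10³) ].
P = 1.413 / 5.199×10⁻⁵ = 27170 N.
σ = P/A = 27170/1625 = 16.72 MPa.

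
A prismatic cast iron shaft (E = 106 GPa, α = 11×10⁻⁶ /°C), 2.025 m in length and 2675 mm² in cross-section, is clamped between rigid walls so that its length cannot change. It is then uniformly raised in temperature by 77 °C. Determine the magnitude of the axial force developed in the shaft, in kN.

P ≈ 240 kN (compressive)

Full restraint means ε = 0, so the stress is σ = EαΔT = 106×10³ × 11×10⁻⁶ × 77 = 89.78 MPa.
Axial force P = σA = 89.78 × 2675 = 240200 N = 240.2 kN, compressive.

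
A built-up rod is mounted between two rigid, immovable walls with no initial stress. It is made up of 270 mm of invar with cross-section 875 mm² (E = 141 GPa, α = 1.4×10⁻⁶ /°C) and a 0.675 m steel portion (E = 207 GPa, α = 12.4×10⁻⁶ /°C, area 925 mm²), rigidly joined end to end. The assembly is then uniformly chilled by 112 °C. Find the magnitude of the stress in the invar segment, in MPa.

σ ≈ 196 MPa (tensile)

With the walls removed the bar would change length by δ_free = Σ αᵢΔT Lᵢ = 1.4×10⁻⁶×112×270 + 12.4×10⁻⁶×112×675 = 0.9798 mm.
The rigid supports impose zero overall length change; the single axial force P common to all segments must satisfy P Σ Lᵢ/(AᵢEᵢ) = δ_free.
Σ Lᵢ/(AᵢEᵢ) = 270/(875×141×10³) + 675/(925×207×10³) = 5.714×10⁻⁶ mm/N.
Hence P = δ_free / Σ(L/AE) = 0.9798/5.714×10⁻⁶ = 171.5 kN (tensile).
σ_{invar} = P / A = 171500 / 875 = 196 MPa.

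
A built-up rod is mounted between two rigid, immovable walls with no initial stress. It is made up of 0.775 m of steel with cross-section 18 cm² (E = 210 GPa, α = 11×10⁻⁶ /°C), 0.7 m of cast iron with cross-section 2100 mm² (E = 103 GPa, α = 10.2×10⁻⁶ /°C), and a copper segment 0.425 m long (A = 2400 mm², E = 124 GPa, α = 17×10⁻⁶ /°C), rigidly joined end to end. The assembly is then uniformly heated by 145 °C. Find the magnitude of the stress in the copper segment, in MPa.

With the walls removed the bar would change length by δ_free = Σ αᵢΔT Lᵢ = 11×10⁻⁶×145×775 + 10.2×10⁻⁶×145×700 + 17×10⁻⁶×145×425 = 3.319 mm.
Since the ends are fixed, an axial force P builds up, equal in every segment, with P · Σ Lᵢ/(AᵢEᵢ) = δ_free.
The series flexibility is Σ Lᵢ/(AᵢEᵢ) = 775/(1800×210×10³) + 700/(2100×103×10³) + 425/(2400×124×10³) = 6.715×10⁻⁶ mm/N.
So P = 3.319 / 6.715×10⁻⁶ = 494.3 kN, compressive.
σ_{copper} = P / A = 494300 / 2400 = 206 MPa.

σ ≈ 206 MPa (compressive)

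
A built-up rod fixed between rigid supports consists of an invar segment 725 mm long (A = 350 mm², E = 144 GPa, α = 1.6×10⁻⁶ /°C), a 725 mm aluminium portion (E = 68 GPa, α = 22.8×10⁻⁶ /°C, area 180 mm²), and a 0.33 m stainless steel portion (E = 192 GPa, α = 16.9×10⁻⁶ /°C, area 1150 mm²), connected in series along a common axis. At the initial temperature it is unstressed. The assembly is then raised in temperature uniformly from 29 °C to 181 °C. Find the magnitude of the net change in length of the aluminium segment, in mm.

|ΔL| ≈ 0.276 mm

Free thermal expansion of the whole bar: Σ αᵢΔT Lᵢ = 1.6×10⁻⁶×152×725 + 22.8×10⁻⁶×152×725 + 16.9×10⁻⁶×152×330 = 3.537 mm.
The rigid supports impose zero overall length change; the single axial force P common to all segments must satisfy P Σ Lᵢ/(AᵢEᵢ) = δ_free.
Σ Lᵢ/(AᵢEᵢ) = 725/(350×144×10³) + 725/(180×68×10³) + 330/(1150×192×10³) = 7.511×10⁻⁵ mm/N.
So P = 3.537 / 7.511×10⁻⁵ = 47.08 kN, compressive.
For the aluminium segment, free thermal change = 22.8×10⁻⁶×152×725 = 2.513 mm and elastic change from P = 47080×725/(180×68×10³) = 2.789 mm; these oppose, so the net change is 0.276 mm (segment shortens).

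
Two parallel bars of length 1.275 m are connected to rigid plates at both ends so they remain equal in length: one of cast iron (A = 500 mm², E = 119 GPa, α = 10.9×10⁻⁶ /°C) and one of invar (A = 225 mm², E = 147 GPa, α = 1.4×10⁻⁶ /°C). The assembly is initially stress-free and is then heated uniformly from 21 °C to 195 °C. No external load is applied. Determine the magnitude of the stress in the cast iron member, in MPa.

The cast iron has the larger α, so on heating it would change length more than the invar if both were free. The rigid plates force a common final length, so the cast iron is put into compression and the invar into tension, with equal and opposite forces P (no external load).
Setting the final lengths equal and cancelling L: (α₁ − α₂)ΔT = P/(A₁E₁) + P/(A₂E₂).
|α₁ − α₂|·ΔT = 9.5×10⁻⁶ × 174 = 0.001653.
1/(A₁E₁) + 1/(A₂E₂) = 1/(500×119×10³) + 1/(225×147×10³) = 4.704×10⁻⁸ N⁻¹.
P = 0.001653 / 4.704×10⁻⁸ = 35140 N = 35.14 kN.
σ_{cast iron} = P/A₁ = 35140/500 = 70.28 MPa, compressive.

σ ≈ 70.3 MPa (compressive)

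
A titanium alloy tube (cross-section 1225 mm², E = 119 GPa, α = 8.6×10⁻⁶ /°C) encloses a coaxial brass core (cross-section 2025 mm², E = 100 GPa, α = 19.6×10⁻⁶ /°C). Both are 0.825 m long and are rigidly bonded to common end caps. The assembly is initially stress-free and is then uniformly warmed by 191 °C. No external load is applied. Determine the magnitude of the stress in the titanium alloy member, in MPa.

The brass has the larger α, so on heating it would change length more than the titanium alloy if both were free. The rigid plates force a common final length, so the brass is put into compression and the titanium alloy into tension, with equal and opposite forces P (no external load).
Setting the final lengths equal and cancelling L: (α₁ − α₂)ΔT = P/(A₁E₁) + P/(A₂E₂).
|α₁ − α₂|·ΔT = 11×10⁻⁶ × 191 = 0.002101.
1/(A₁E₁) + 1/(A₂E₂) = 1/(1225×119×10³) + 1/(2025×100×10³) = 1.18×10⁻⁸ N⁻¹.
So P = 0.002101 / 1.18×10⁻⁸ = 178.1 kN.
σ_{titanium alloy} = P/A₁ = 178100/1225 = 145.4 MPa, tensile.

σ ≈ 145 MPa (tensile)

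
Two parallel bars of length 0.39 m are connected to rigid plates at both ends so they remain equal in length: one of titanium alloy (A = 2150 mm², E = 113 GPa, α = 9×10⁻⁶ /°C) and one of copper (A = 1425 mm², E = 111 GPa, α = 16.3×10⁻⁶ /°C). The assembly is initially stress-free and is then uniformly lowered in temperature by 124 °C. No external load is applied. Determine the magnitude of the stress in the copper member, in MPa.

Equilibrium of a rigid end plate with no external load gives equal and opposite internal forces ±P in the two members. Since α_{copper} > α_{titanium alloy}, cooling drives the copper into tension and the titanium alloy into compression.
Setting the final lengths equal and cancelling L: (α₁ − α₂)ΔT = P/(A₁E₁) + P/(A₂E₂).
|α₁ − α₂|·ΔT = 7.3×10⁻⁶ × 124 = 0.0009052.
1/(A₁E₁) + 1/(A₂E₂) = 1/(2150×113×10³) + 1/(1425×111×10³) = 1.044×10⁻⁸ N⁻¹.
So P = 0.0009052 / 1.044×10⁻⁸ = 86.72 kN.
σ_{copper} = P/A₂ = 86720/1425 = 60.86 MPa, tensile.

σ ≈ 60.9 MPa (tensile)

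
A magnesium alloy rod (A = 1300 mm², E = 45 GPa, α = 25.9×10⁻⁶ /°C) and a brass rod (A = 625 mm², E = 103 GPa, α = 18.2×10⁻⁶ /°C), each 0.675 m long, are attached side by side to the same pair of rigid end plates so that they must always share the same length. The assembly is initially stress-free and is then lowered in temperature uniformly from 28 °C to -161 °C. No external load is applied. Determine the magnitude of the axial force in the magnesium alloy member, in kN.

Both members must finish at the same length. With the larger α, the magnesium alloy tends to over-contract; the plates restrain it, putting the magnesium alloy in tension and the brass in compression. With no external load the two internal forces are equal and opposite, magnitude P.
Setting the final lengths equal and cancelling L: (α₁ − α₂)ΔT = P/(A₁E₁) + P/(A₂E₂).
|α₁ − α₂|·ΔT = 7.7×10⁻⁶ × 189 = 0.001455.
1/(A₁E₁) + 1/(A₂E₂) = 1/(1300×45×10³) + 1/(625×103×10³) = 3.263×10⁻⁸ N⁻¹.
So P = 0.001455 / 3.263×10⁻⁸ = 44.6 kN.

P ≈ 44.6 kN (tensile in the magnesium alloy)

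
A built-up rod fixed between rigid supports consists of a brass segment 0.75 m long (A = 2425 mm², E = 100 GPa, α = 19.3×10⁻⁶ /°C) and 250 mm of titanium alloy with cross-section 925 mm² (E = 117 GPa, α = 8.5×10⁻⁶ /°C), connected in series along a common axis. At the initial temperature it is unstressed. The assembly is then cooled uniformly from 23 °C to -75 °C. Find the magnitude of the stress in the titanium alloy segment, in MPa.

Free thermal contraction of the whole bar: Σ αᵢΔT Lᵢ = 19.3×10⁻⁶×98×750 + 8.5×10⁻⁶×98×250 = 1.627 mm.
The rigid supports impose zero overall length change; the single axial force P common to all segments must satisfy P Σ Lᵢ/(AᵢEᵢ) = δ_free.
The series flexibility is Σ Lᵢ/(AᵢEᵢ) = 750/(2425×100×10³) + 250/(925×117×10³) = 5.403×10⁻⁶ mm/N.
P = 1.627 / 5.403×10⁻⁶ = 301100 N = 301.1 kN, tensile.
σ_{titanium alloy} = P / A = 301100 / 925 = 325.5 MPa.

σ ≈ 326 MPa (tensile)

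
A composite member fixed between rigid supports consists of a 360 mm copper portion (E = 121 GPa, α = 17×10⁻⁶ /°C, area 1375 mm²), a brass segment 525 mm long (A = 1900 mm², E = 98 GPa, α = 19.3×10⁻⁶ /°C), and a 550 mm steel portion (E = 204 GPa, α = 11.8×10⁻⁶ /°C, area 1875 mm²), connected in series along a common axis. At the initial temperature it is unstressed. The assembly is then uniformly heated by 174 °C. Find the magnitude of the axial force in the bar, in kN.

P ≈ 616 kN (compressive)

Free thermal expansion of the whole bar: Σ αᵢΔT Lᵢ = 17×10⁻⁶×174×360 + 19.3×10⁻⁶×174×525 + 11.8×10⁻⁶×174×550 = 3.957 mm.
The rigid supports impose zero overall length change; the single axial force P common to all segments must satisfy P Σ Lᵢ/(AᵢEᵢ) = δ_free.
The series flexibility is Σ Lᵢ/(AᵢEᵢ) = 360/(1375×121×10³) + 525/(1900×98×10³) + 550/(1875×204×10³) = 6.421×10⁻⁶ mm/N.
Hence P = δ_free / Σ(L/AE) = 3.957/6.421×10⁻⁶ = 616.3 kN (compressive).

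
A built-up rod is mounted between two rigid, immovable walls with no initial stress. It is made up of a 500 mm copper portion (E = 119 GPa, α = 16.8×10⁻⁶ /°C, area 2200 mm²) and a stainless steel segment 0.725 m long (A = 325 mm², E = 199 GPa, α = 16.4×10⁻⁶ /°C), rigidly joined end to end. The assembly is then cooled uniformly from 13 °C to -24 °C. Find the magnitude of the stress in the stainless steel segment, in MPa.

Free thermal contraction of the whole bar: Σ αᵢΔT Lᵢ = 16.8×10⁻⁶×37×500 + 16.4×10⁻⁶×37×725 = 0.7507 mm.
The walls prevent any net length change, so an axial force P (same in every segment) develops. Compatibility: P · Σ Lᵢ/(AᵢEᵢ) = δ_free.
The series flexibility is Σ Lᵢ/(AᵢEᵢ) = 500/(2200×119×10³) + 725/(325×199×10³) = 1.312×10⁻⁵ mm/N.
So P = 0.7507 / 1.312×10⁻⁵ = 57.22 kN, tensile.
σ_{stainless steel} = P / A = 57220 / 325 = 176.1 MPa.

σ ≈ 176 MPa (tensile)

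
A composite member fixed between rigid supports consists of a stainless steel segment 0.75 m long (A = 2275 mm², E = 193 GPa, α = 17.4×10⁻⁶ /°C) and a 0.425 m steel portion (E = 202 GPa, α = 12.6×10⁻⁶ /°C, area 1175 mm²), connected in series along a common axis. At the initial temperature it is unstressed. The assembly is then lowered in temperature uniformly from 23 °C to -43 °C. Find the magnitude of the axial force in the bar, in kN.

With the walls removed the bar would change length by δ_free = Σ αᵢΔT Lᵢ = 17.4×10⁻⁶×66×750 + 12.6×10⁻⁶×66×425 = 1.215 mm.
The rigid supports impose zero overall length change; the single axial force P common to all segments must satisfy P Σ Lᵢ/(AᵢEᵢ) = δ_free.
Σ Lᵢ/(AᵢEᵢ) = 750/(2275×193×10³) + 425/(1175×202×10³) = 3.499×10⁻⁶ mm/N.
Hence P = δ_free / Σ(L/AE) = 1.215/3.499×10⁻⁶ = 347.2 kN (tensile).

P ≈ 347 kN (tensile)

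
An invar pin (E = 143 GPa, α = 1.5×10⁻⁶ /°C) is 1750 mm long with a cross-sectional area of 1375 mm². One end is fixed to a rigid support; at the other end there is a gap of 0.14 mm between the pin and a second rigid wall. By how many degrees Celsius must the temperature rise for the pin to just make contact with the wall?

ΔT ≈ 53.3 °C

Contact occurs when the free expansion equals the gap: αΔT L = 0.14 mm.
So ΔT = g/(αL) = 0.14/(1.5×10⁻⁶ × 1750) = 53.33 °C.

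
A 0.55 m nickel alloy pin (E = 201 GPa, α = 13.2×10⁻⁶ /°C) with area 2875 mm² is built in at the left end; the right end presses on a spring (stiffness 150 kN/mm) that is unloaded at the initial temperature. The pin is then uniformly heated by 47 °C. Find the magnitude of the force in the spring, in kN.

P ≈ 44.8 kN

The unrestrained thermal change is αΔT L = 13.2×10⁻⁶ × 47 × 550 = 0.3412 mm.
With a force P in the spring, the elastic change of the pin is PL/(AE) and that of the spring is P/k; compatibility requires their sum to equal δ_free.
P [ L/(AE) + 1/k ] = δ_free → P [ 550/(2875×201×10³) + 1/(150×10³) ] = 0.3412.
P = 0.3412 / 7.618×10⁻⁶ = 44790 N.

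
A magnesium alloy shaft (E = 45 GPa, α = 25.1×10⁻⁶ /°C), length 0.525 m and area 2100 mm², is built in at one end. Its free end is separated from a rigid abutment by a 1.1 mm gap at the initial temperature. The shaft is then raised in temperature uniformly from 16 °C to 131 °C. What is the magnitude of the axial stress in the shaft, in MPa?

If the wall were absent the shaft would grow by αΔT L = 25.1×10⁻⁶ × 115 × 525 = 1.515 mm.
The gap closes (δ_free > 1.1 mm) and the wall then resists a further 1.515 − 1.1 = 0.4154 mm of expansion.
Compatibility: PL/(AE) = 0.4154 mm, so σ = P/A = E × (0.4154/525) = 35.61 MPa.

σ ≈ 35.6 MPa (compressive)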